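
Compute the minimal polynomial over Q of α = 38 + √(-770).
m_α(x) = x^2 - 76x + 2214

From α - 38 = √(-770), squaring gives (α - 38)^2 = -770, i.e. α^2 - 76α + 1444 = -770, so α^2 - 76α + 2214 = 0. The discriminant of x^2 - 76x + 2214 is (-76)^2 - 4·(2214) = 5776 - 8856 = -3080, and 4·(-770) is not a perfect square in Q since -770 is squarefree and ≠ 1. Hence x^2 - 76x + 2214 is irreducible over Q and is the minimal polynomial of α.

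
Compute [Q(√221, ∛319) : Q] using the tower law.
[Q(√221, ∛319) : Q] = 6

Let L = Q(√221, ∛319). Since Q(√221) ⊂ L and [Q(√221):Q] = 2, the tower law gives 2 | [L:Q]. Likewise Q(∛319) ⊂ L with [Q(∛319):Q] = 3 (because 319 is not a perfect cube), so 3 | [L:Q]. As gcd(2,3) = 1, [L:Q] is divisible by 6. Conversely L is generated over Q by √221 and ∛319, so [L:Q] ≤ 2·3 = 6. Therefore [Q(√221, ∛319) : Q] = 6.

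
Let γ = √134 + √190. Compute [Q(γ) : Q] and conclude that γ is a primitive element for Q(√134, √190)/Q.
[Q(γ) : Q] = 4 (equivalently, Q(γ) = Q(√134, √190))

Obviously Q(γ) ⊆ Q(√134, √190), and [Q(√134, √190):Q] = 4 (since 134, 190 are distinct squarefree integers > 1 with 25460 not a perfect square). To show equality we compute the minimal polynomial of γ. From γ = √134 + √190: γ^2 = 134 + 2√(25460) + 190 = 324 + 2√(25460), so γ^2 - 324 = 2√(25460); squaring, (γ^2 - 324)^2 = 4·25460, i.e. γ^4 - 648γ^2 + 104976 - 101840 = 0, i.e. γ^4 - 648γ^2 + 3136 = 0. So γ is a root of x^4 - 648x^2 + 3136. This polynomial is irreducible over Q: it has no rational root (each ±√134 ± √190 is irrational), and any factorization into two quadratics over Q would force √(25460) ∈ Q (pairing opposite roots) or √134, √190 ∈ Q (other pairings), all impossible. Hence [Q(γ):Q] = 4 = [Q(√134, √190):Q], so Q(γ) = Q(√134, √190).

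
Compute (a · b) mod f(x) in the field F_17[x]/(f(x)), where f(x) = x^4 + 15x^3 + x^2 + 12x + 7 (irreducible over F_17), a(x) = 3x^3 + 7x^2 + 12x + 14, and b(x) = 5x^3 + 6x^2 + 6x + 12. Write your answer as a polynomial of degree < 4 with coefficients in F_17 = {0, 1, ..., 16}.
a · b ≡ 6x^3 + 7x^2 + 16x + 5 (mod f(x))

Multiply in F_17[x]: a(x)·b(x) = (3x^3 + 7x^2 + 12x + 14)·(5x^3 + 6x^2 + 6x + 12) = 15x^6 + 2x^5 + x^4 + 16x^3 + 2x^2 + 7x + 15. This has degree ≥ 4, so divide by f(x) over F_17: 15x^6 + 2x^5 + x^4 + 16x^3 + 2x^2 + 7x + 15 = (15x^2 + 15x + 16)·(x^4 + 15x^3 + x^2 + 12x + 7) + (6x^3 + 7x^2 + 16x + 5). Hence a·b ≡ 6x^3 + 7x^2 + 16x + 5 (mod f). (F_17[x]/(f) is a field with 17^4 = 83521 elements since f is irreducible of degree 4.)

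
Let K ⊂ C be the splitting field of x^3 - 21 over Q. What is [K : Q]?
[K : Q] = 6

The roots of x^3 - 21 are ∛21, ω∛21, ω^2∛21 where ω = e^(2πi/3) is a primitive cube root of unity, so K = Q(∛21, ω). Now [Q(∛21):Q] = 3 (since 21 is not a perfect cube, x^3 - 21 is irreducible) and [Q(ω):Q] = 2. Both 2 and 3 divide [K:Q], and [K:Q] ≤ 3·2 = 6, so [K:Q] = 6. (Equivalently: Q(∛21) ⊂ R but ω ∉ R, so [K : Q(∛21)] = 2.)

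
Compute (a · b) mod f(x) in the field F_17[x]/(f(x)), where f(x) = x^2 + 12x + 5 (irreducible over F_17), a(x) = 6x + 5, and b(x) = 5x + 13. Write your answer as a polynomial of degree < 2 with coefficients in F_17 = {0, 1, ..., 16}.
a · b ≡ 15x (mod f(x))

Multiply in F_17[x]: a(x)·b(x) = (6x + 5)·(5x + 13) = 13x^2 + x + 14. This has degree ≥ 2, so divide by f(x) over F_17: 13x^2 + x + 14 = (13)·(x^2 + 12x + 5) + (15x). Hence a·b ≡ 15x (mod f). (F_17[x]/(f) is a field with 17^2 = 289 elements since f is irreducible of degree 2.)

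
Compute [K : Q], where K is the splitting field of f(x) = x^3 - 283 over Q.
[K : Q] = 6

The roots of x^3 - 283 are ∛283, ω∛283, ω^2∛283 where ω = e^(2πi/3) is a primitive cube root of unity, so K = Q(∛283, ω). Now [Q(∛283):Q] = 3 (since 283 is not a perfect cube, x^3 - 283 is irreducible) and [Q(ω):Q] = 2. Both 2 and 3 divide [K:Q], and [K:Q] ≤ 3·2 = 6, so [K:Q] = 6. (Equivalently: Q(∛283) ⊂ R but ω ∉ R, so [K : Q(∛283)] = 2.)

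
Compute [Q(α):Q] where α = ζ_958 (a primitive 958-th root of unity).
[Q(α):Q] = 478

The minimal polynomial of ζ_958 over Q is the 958-th cyclotomic polynomial Φ_958(x), which is irreducible over Q and has degree φ(958) = 478. Hence [Q(α):Q] = φ(958) = 478.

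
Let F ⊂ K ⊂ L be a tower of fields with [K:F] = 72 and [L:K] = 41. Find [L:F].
[L:F] = 2952

The tower law says that for any tower of field extensions F ⊂ K ⊂ L with finite degrees, [L:F] = [L:K] · [K:F]. Here this gives [L:F] = 41 · 72 = 2952.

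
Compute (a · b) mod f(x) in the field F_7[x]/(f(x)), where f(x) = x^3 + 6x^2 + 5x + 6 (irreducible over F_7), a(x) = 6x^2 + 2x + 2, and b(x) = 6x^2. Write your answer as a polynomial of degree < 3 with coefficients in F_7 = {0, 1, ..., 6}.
a · b ≡ 6x^2 + 6x + 6 (mod f(x))

Multiply in F_7[x]: a(x)·b(x) = (6x^2 + 2x + 2)·(6x^2) = x^4 + 5x^3 + 5x^2. This has degree ≥ 3, so divide by f(x) over F_7: x^4 + 5x^3 + 5x^2 = (x + 6)·(x^3 + 6x^2 + 5x + 6) + (6x^2 + 6x + 6). Hence a·b ≡ 6x^2 + 6x + 6 (mod f). (F_7[x]/(f) is a field with 7^3 = 343 elements since f is irreducible of degree 3.)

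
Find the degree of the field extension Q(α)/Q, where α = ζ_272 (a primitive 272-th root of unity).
[Q(α):Q] = 128

The minimal polynomial of ζ_272 over Q is the 272-th cyclotomic polynomial Φ_272(x), which is irreducible over Q and has degree φ(272) = 128. Hence [Q(α):Q] = φ(272) = 128.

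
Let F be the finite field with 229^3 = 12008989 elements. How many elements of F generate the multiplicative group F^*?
There are φ(12008988) = 3732480 primitive elements

F_q^* is cyclic of order q - 1 = 12008988. A cyclic group of order m has exactly φ(m) generators. Here m = 12008988 = 2^2 · 3^2 · 19 · 97 · 181, so the number of primitive elements is φ(12008988) = 3732480.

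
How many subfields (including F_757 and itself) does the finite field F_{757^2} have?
F_{757^2} has 2 subfields

The subfields of F_{p^n} are exactly the fields F_{p^d} for d | n (each is the fixed field of the unique index-d subgroup of Gal(F_{p^n}/F_p) ≅ Z/nZ). The divisors of n = 2 are {1, 2}, giving 2 subfields: F_{757^1}, F_{757^2}.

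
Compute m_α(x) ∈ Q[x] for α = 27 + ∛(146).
m_α(x) = x^3 - 81x^2 + 2187x - 19829

Set β = α - 27 = ∛(146), so β^3 = 146. Then (α - 27)^3 - 146 = 0, i.e. α is a root of g(x) = (x - 27)^3 - 146 = x^3 - 81x^2 + 2187x - 19829. Since g(x) = h(x - 27) where h(x) = x^3 - 146, and h is irreducible over Q (because 146 is not a perfect cube, so h has no rational root, and a monic cubic with no rational root is irreducible), g is also irreducible (irreducibility is preserved under the substitution x → x - 27). Hence m_α(x) = x^3 - 81x^2 + 2187x - 19829.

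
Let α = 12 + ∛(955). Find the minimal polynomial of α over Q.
m_α(x) = x^3 - 36x^2 + 432x - 2683

Set β = α - 12 = ∛(955), so β^3 = 955. Then (α - 12)^3 - 955 = 0, i.e. α is a root of g(x) = (x - 12)^3 - 955 = x^3 - 36x^2 + 432x - 2683. Since g(x) = h(x - 12) where h(x) = x^3 - 955, and h is irreducible over Q (because 955 is not a perfect cube, so h has no rational root, and a monic cubic with no rational root is irreducible), g is also irreducible (irreducibility is preserved under the substitution x → x - 12). Hence m_α(x) = x^3 - 36x^2 + 432x - 2683.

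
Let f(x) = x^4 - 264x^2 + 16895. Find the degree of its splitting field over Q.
[K : Q] = 4

Solving the quadratic in x^2: x^2 = (264 ± √(264^2 - 4·16895))/2 = (264 ± √2116)/2 = (264 ± 46)/2, giving x^2 = 109 or x^2 = 155. So f(x) = (x^2 - 109)(x^2 - 155) and the roots of f are ±√109, ±√155. Hence the splitting field is K = Q(√109, √155). Since 109 and 155 are distinct squarefree integers > 1, their product 16895 is not a perfect square, so √155 ∉ Q(√109). By the tower law [K:Q] = [Q(√109,√155):Q(√109)] · [Q(√109):Q] = 2 · 2 = 4.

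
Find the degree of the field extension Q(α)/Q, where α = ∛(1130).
[Q(α):Q] = 3

The minimal polynomial of α is x^3 - 1130, irreducible over Q since 1130 is not a perfect cube (so x^3 - 1130 has no rational root). Hence [Q(α):Q] = deg(m_α) = 3.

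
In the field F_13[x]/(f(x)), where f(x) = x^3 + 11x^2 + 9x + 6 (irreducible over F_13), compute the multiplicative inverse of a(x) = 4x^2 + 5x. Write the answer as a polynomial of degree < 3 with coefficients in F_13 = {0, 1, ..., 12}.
a(x)^(-1) ≡ 12x^2 + 7x + 4 (mod f(x))

Since f is irreducible over F_13, F_13[x]/(f) is a field and a(x) ≠ 0 has an inverse. Apply the extended Euclidean algorithm to f(x) and a(x) in F_13[x]: f(x) = (10x)·a(x) + (9x + 6);  a(x) = (12x + 7)·(9x + 6) + (10). The last nonzero remainder is the constant 10 = gcd(f, a) in F_13. Back-substituting through the division chain expresses 10 = s(x)·a(x) + t(x)·f(x) with s(x) ≡ 3x^2 + 5x + 1 (mod f), so (3x^2 + 5x + 1)·a(x) ≡ 10 (mod f). Multiplying by 10^(-1) ≡ 4 in F_13 gives a(x)^(-1) ≡ 4·(3x^2 + 5x + 1) ≡ 12x^2 + 7x + 4 (mod f). Check: (4x^2 + 5x)·(12x^2 + 7x + 4) = 9x^4 + 10x^3 + 12x^2 + 7x ≡ 1 (mod x^3 + 11x^2 + 9x + 6).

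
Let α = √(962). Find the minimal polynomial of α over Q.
m_α(x) = x^2 - 962

α satisfies α^2 - 962 = 0, so x^2 - 962 annihilates α. Since d = 962 is squarefree and ≠ 1, it is not a perfect square in Q, so x^2 - 962 has no rational root and is therefore irreducible over Q (a degree-2 polynomial over a field is irreducible iff it has no root). Hence m_α(x) = x^2 - 962.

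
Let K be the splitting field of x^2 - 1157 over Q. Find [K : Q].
[K : Q] = 2

f(x) = x^2 - 1157 factors as (x - √1157)(x + √1157). The splitting field is K = Q(√1157). Since 1157 is squarefree and > 1, it is not a perfect square, so x^2 - 1157 is irreducible over Q and [Q(√1157) : Q] = 2. Hence [K : Q] = 2.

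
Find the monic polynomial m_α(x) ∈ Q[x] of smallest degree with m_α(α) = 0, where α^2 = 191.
m_α(x) = x^2 - 191

α satisfies α^2 - 191 = 0, so x^2 - 191 annihilates α. Since d = 191 is squarefree and ≠ 1, it is not a perfect square in Q, so x^2 - 191 has no rational root and is therefore irreducible over Q (a degree-2 polynomial over a field is irreducible iff it has no root). Hence m_α(x) = x^2 - 191.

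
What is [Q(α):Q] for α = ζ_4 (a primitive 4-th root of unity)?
[Q(α):Q] = 2

The minimal polynomial of ζ_4 over Q is the 4-th cyclotomic polynomial Φ_4(x), which is irreducible over Q and has degree φ(4) = 2. Hence [Q(α):Q] = φ(4) = 2.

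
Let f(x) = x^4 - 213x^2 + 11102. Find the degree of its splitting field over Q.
[K : Q] = 4

Solving the quadratic in x^2: x^2 = (213 ± √(213^2 - 4·11102))/2 = (213 ± √961)/2 = (213 ± 31)/2, giving x^2 = 91 or x^2 = 122. So f(x) = (x^2 - 91)(x^2 - 122) and the roots of f are ±√91, ±√122. Hence the splitting field is K = Q(√91, √122). Since 91 and 122 are distinct squarefree integers > 1, their product 11102 is not a perfect square, so √122 ∉ Q(√91). By the tower law [K:Q] = [Q(√91,√122):Q(√91)] · [Q(√91):Q] = 2 · 2 = 4.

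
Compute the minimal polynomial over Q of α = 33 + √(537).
m_α(x) = x^2 - 66x + 552

From α - 33 = √(537), squaring gives (α - 33)^2 = 537, i.e. α^2 - 66α + 1089 = 537, so α^2 - 66α + 552 = 0. The discriminant of x^2 - 66x + 552 is (-66)^2 - 4·(552) = 4356 - 2208 = 2148, and 4·(537) is not a perfect square in Q since 537 is squarefree and ≠ 1. Hence x^2 - 66x + 552 is irreducible over Q and is the minimal polynomial of α.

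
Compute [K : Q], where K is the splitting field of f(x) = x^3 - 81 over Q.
[K : Q] = 6

The roots of x^3 - 81 are ∛81, ω∛81, ω^2∛81 where ω = e^(2πi/3) is a primitive cube root of unity, so K = Q(∛81, ω). Now [Q(∛81):Q] = 3 (since 81 is not a perfect cube, x^3 - 81 is irreducible) and [Q(ω):Q] = 2. Both 2 and 3 divide [K:Q], and [K:Q] ≤ 3·2 = 6, so [K:Q] = 6. (Equivalently: Q(∛81) ⊂ R but ω ∉ R, so [K : Q(∛81)] = 2.)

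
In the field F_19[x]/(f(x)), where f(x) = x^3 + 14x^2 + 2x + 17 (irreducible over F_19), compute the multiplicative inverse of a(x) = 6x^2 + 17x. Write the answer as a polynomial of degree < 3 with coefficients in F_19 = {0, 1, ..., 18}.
a(x)^(-1) ≡ 8x^2 + 15x (mod f(x))

Since f is irreducible over F_19, F_19[x]/(f) is a field and a(x) ≠ 0 has an inverse. Apply the extended Euclidean algorithm to f(x) and a(x) in F_19[x]: f(x) = (16x + 14)·a(x) + (11x + 17);  a(x) = (4x + 4)·(11x + 17) + (8). The last nonzero remainder is the constant 8 = gcd(f, a) in F_19. Back-substituting through the division chain expresses 8 = s(x)·a(x) + t(x)·f(x) with s(x) ≡ 7x^2 + 6x (mod f), so (7x^2 + 6x)·a(x) ≡ 8 (mod f). Multiplying by 8^(-1) ≡ 12 in F_19 gives a(x)^(-1) ≡ 12·(7x^2 + 6x) ≡ 8x^2 + 15x (mod f). Check: (6x^2 + 17x)·(8x^2 + 15x) = 10x^4 + 17x^3 + 8x^2 ≡ 1 (mod x^3 + 14x^2 + 2x + 17).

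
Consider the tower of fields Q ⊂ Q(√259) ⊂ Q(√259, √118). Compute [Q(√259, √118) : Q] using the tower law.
[Q(√259, √118) : Q] = 4

[Q(√259):Q] = 2 (min poly x^2 - 259, irreducible since 259 is squarefree > 1). For the top step, suppose √118 ∈ Q(√259), say √118 = c + d√259 with c, d ∈ Q. Squaring: 118 = c^2 + 259d^2 + 2cd√259. Since √259 ∉ Q this forces 2cd = 0. If d = 0 then √118 = c ∈ Q, contradicting 118 squarefree > 1. If c = 0 then 118 = 259d^2, so 259·118 = (259d)^2 is a perfect square in Q — but 259·118 = 30562 is not a perfect square (since 259 and 118 are distinct squarefree integers). Contradiction. Hence √118 ∉ Q(√259), so x^2 - 118 stays irreducible over Q(√259) and [Q(√259, √118) : Q(√259)] = 2. By the tower law, [Q(√259, √118) : Q] = 2 · 2 = 4.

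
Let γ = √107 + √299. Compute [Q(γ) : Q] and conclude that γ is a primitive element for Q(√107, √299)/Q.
[Q(γ) : Q] = 4 (equivalently, Q(γ) = Q(√107, √299))

Obviously Q(γ) ⊆ Q(√107, √299), and [Q(√107, √299):Q] = 4 (since 107, 299 are distinct squarefree integers > 1 with 31993 not a perfect square). To show equality we compute the minimal polynomial of γ. From γ = √107 + √299: γ^2 = 107 + 2√(31993) + 299 = 406 + 2√(31993), so γ^2 - 406 = 2√(31993); squaring, (γ^2 - 406)^2 = 4·31993, i.e. γ^4 - 812γ^2 + 164836 - 127972 = 0, i.e. γ^4 - 812γ^2 + 36864 = 0. So γ is a root of x^4 - 812x^2 + 36864. This polynomial is irreducible over Q: it has no rational root (each ±√107 ± √299 is irrational), and any factorization into two quadratics over Q would force √(31993) ∈ Q (pairing opposite roots) or √107, √299 ∈ Q (other pairings), all impossible. Hence [Q(γ):Q] = 4 = [Q(√107, √299):Q], so Q(γ) = Q(√107, √299).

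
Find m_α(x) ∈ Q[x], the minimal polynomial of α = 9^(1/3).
m_α(x) = x^3 - 9

α satisfies α^3 = 9, so x^3 - 9 annihilates α. By the rational root test, a rational root p/q (in lowest terms) of x^3 - 9 would satisfy p^3 = 9 q^3, forcing q = 1 and p^3 = 9; but 9 is not a perfect cube, contradiction. A monic cubic over Q with no rational root is irreducible (any nontrivial factorization would include a linear factor). Hence x^3 - 9 is the minimal polynomial of α, and in particular [Q(α):Q] = 3.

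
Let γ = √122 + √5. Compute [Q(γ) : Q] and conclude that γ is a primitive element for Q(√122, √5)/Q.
[Q(γ) : Q] = 4 (equivalently, Q(γ) = Q(√122, √5))

Obviously Q(γ) ⊆ Q(√122, √5), and [Q(√122, √5):Q] = 4 (since 122, 5 are distinct squarefree integers > 1 with 610 not a perfect square). To show equality we compute the minimal polynomial of γ. From γ = √122 + √5: γ^2 = 122 + 2√(610) + 5 = 127 + 2√(610), so γ^2 - 127 = 2√(610); squaring, (γ^2 - 127)^2 = 4·610, i.e. γ^4 - 254γ^2 + 16129 - 2440 = 0, i.e. γ^4 - 254γ^2 + 13689 = 0. So γ is a root of x^4 - 254x^2 + 13689. This polynomial is irreducible over Q: it has no rational root (each ±√122 ± √5 is irrational), and any factorization into two quadratics over Q would force √(610) ∈ Q (pairing opposite roots) or √122, √5 ∈ Q (other pairings), all impossible. Hence [Q(γ):Q] = 4 = [Q(√122, √5):Q], so Q(γ) = Q(√122, √5).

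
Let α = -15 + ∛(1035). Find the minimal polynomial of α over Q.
m_α(x) = x^3 + 45x^2 + 675x + 2340

Set β = α + 15 = ∛(1035), so β^3 = 1035. Then (α + 15)^3 - 1035 = 0, i.e. α is a root of g(x) = (x + 15)^3 - 1035 = x^3 + 45x^2 + 675x + 2340. Since g(x) = h(x + 15) where h(x) = x^3 - 1035, and h is irreducible over Q (because 1035 is not a perfect cube, so h has no rational root, and a monic cubic with no rational root is irreducible), g is also irreducible (irreducibility is preserved under the substitution x → x + 15). Hence m_α(x) = x^3 + 45x^2 + 675x + 2340.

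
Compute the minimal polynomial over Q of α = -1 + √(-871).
m_α(x) = x^2 + 2x + 872

From α + 1 = √(-871), squaring gives (α + 1)^2 = -871, i.e. α^2 + 2α + 1 = -871, so α^2 + 2α + 872 = 0. The discriminant of x^2 + 2x + 872 is (2)^2 - 4·(872) = 4 - 3488 = -3484, and 4·(-871) is not a perfect square in Q since -871 is squarefree and ≠ 1. Hence x^2 + 2x + 872 is irreducible over Q and is the minimal polynomial of α.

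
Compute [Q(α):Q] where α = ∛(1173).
[Q(α):Q] = 3

The minimal polynomial of α is x^3 - 1173, irreducible over Q since 1173 is not a perfect cube (so x^3 - 1173 has no rational root). Hence [Q(α):Q] = deg(m_α) = 3.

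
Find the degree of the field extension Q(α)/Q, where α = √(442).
[Q(α):Q] = 2

[Q(α):Q] equals the degree of the minimal polynomial of α. Here α^2 = 442 and x^2 - 442 is irreducible (d = 442 is squarefree, ≠ 1, hence not a square), so deg(m_α) = 2. Thus [Q(α):Q] = 2.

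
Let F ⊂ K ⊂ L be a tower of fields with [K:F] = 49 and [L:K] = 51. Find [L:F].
[L:F] = 2499

The tower law says that for any tower of field extensions F ⊂ K ⊂ L with finite degrees, [L:F] = [L:K] · [K:F]. Here this gives [L:F] = 51 · 49 = 2499.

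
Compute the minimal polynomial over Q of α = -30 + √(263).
m_α(x) = x^2 + 60x + 637

From α + 30 = √(263), squaring gives (α + 30)^2 = 263, i.e. α^2 + 60α + 900 = 263, so α^2 + 60α + 637 = 0. The discriminant of x^2 + 60x + 637 is (60)^2 - 4·(637) = 3600 - 2548 = 1052, and 4·(263) is not a perfect square in Q since 263 is squarefree and ≠ 1. Hence x^2 + 60x + 637 is irreducible over Q and is the minimal polynomial of α.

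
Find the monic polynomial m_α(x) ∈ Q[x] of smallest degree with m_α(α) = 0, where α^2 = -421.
m_α(x) = x^2 + 421

α satisfies α^2 + 421 = 0, so x^2 + 421 annihilates α. Since d = -421 is squarefree and ≠ 1, it is not a perfect square in Q, so x^2 + 421 has no rational root and is therefore irreducible over Q (a degree-2 polynomial over a field is irreducible iff it has no root). Hence m_α(x) = x^2 + 421.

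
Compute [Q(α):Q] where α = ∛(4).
[Q(α):Q] = 3

The minimal polynomial of α is x^3 - 4, irreducible over Q since 4 is not a perfect cube (so x^3 - 4 has no rational root). Hence [Q(α):Q] = deg(m_α) = 3.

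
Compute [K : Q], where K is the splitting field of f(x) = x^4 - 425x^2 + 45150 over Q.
[K : Q] = 4

Solving the quadratic in x^2: x^2 = (425 ± √(425^2 - 4·45150))/2 = (425 ± √25)/2 = (425 ± 5)/2, giving x^2 = 210 or x^2 = 215. So f(x) = (x^2 - 210)(x^2 - 215) and the roots of f are ±√210, ±√215. Hence the splitting field is K = Q(√210, √215). Since 210 and 215 are distinct squarefree integers > 1, their product 45150 is not a perfect square, so √215 ∉ Q(√210). By the tower law [K:Q] = [Q(√210,√215):Q(√210)] · [Q(√210):Q] = 2 · 2 = 4.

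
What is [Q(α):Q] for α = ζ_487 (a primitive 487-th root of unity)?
[Q(α):Q] = 486

The minimal polynomial of ζ_487 over Q is the 487-th cyclotomic polynomial Φ_487(x), which is irreducible over Q and has degree φ(487) = 486. Hence [Q(α):Q] = φ(487) = 486.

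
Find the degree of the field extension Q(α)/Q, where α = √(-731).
[Q(α):Q] = 2

[Q(α):Q] equals the degree of the minimal polynomial of α. Here α^2 = -731 and x^2 + 731 is irreducible (d = -731 is squarefree, ≠ 1, hence not a square), so deg(m_α) = 2. Thus [Q(α):Q] = 2.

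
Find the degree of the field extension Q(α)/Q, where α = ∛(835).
[Q(α):Q] = 3

The minimal polynomial of α is x^3 - 835, irreducible over Q since 835 is not a perfect cube (so x^3 - 835 has no rational root). Hence [Q(α):Q] = deg(m_α) = 3.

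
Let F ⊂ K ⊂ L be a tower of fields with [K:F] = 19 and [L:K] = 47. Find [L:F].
[L:F] = 893

The tower law says that for any tower of field extensions F ⊂ K ⊂ L with finite degrees, [L:F] = [L:K] · [K:F]. Here this gives [L:F] = 47 · 19 = 893.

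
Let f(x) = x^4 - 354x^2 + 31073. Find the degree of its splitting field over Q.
[K : Q] = 4

Solving the quadratic in x^2: x^2 = (354 ± √(354^2 - 4·31073))/2 = (354 ± √1024)/2 = (354 ± 32)/2, giving x^2 = 161 or x^2 = 193. So f(x) = (x^2 - 161)(x^2 - 193) and the roots of f are ±√161, ±√193. Hence the splitting field is K = Q(√161, √193). Since 161 and 193 are distinct squarefree integers > 1, their product 31073 is not a perfect square, so √193 ∉ Q(√161). By the tower law [K:Q] = [Q(√161,√193):Q(√161)] · [Q(√161):Q] = 2 · 2 = 4.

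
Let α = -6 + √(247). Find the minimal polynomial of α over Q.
m_α(x) = x^2 + 12x - 211

From α + 6 = √(247), squaring gives (α + 6)^2 = 247, i.e. α^2 + 12α + 36 = 247, so α^2 + 12α - 211 = 0. The discriminant of x^2 + 12x - 211 is (12)^2 - 4·(-211) = 144 + 844 = 988, and 4·(247) is not a perfect square in Q since 247 is squarefree and ≠ 1. Hence x^2 + 12x - 211 is irreducible over Q and is the minimal polynomial of α.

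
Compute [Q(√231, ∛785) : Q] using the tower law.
[Q(√231, ∛785) : Q] = 6

Let L = Q(√231, ∛785). Since Q(√231) ⊂ L and [Q(√231):Q] = 2, the tower law gives 2 | [L:Q]. Likewise Q(∛785) ⊂ L with [Q(∛785):Q] = 3 (because 785 is not a perfect cube), so 3 | [L:Q]. As gcd(2,3) = 1, [L:Q] is divisible by 6. Conversely L is generated over Q by √231 and ∛785, so [L:Q] ≤ 2·3 = 6. Therefore [Q(√231, ∛785) : Q] = 6.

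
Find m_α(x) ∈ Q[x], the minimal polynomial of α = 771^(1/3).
m_α(x) = x^3 - 771

α satisfies α^3 = 771, so x^3 - 771 annihilates α. By the rational root test, a rational root p/q (in lowest terms) of x^3 - 771 would satisfy p^3 = 771 q^3, forcing q = 1 and p^3 = 771; but 771 is not a perfect cube, contradiction. A monic cubic over Q with no rational root is irreducible (any nontrivial factorization would include a linear factor). Hence x^3 - 771 is the minimal polynomial of α, and in particular [Q(α):Q] = 3.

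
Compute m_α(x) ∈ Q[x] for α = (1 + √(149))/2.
m_α(x) = x^2 - x - 37

From 2α - 1 = √(149), squaring gives (2α - 1)^2 = 149, i.e. 4α^2 - 4α + 1 = 149, so α^2 - α + (1 - 149)/4 = 0. Since 149 ≡ 1 (mod 4), (1 - 149)/4 = -37 ∈ Z. The polynomial x^2 - x - 37 has discriminant 1 - 4·(-37) = 149, which is not a perfect square in Q (d = 149 is squarefree and ≠ 1), so x^2 - x - 37 is irreducible over Q. It is the minimal polynomial of α.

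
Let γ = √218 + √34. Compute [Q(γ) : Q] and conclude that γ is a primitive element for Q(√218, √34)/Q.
[Q(γ) : Q] = 4 (equivalently, Q(γ) = Q(√218, √34))

Obviously Q(γ) ⊆ Q(√218, √34), and [Q(√218, √34):Q] = 4 (since 218, 34 are distinct squarefree integers > 1 with 7412 not a perfect square). To show equality we compute the minimal polynomial of γ. From γ = √218 + √34: γ^2 = 218 + 2√(7412) + 34 = 252 + 2√(7412), so γ^2 - 252 = 2√(7412); squaring, (γ^2 - 252)^2 = 4·7412, i.e. γ^4 - 504γ^2 + 63504 - 29648 = 0, i.e. γ^4 - 504γ^2 + 33856 = 0. So γ is a root of x^4 - 504x^2 + 33856. This polynomial is irreducible over Q: it has no rational root (each ±√218 ± √34 is irrational), and any factorization into two quadratics over Q would force √(7412) ∈ Q (pairing opposite roots) or √218, √34 ∈ Q (other pairings), all impossible. Hence [Q(γ):Q] = 4 = [Q(√218, √34):Q], so Q(γ) = Q(√218, √34).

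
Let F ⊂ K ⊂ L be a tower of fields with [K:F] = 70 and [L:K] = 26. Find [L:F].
[L:F] = 1820

The tower law says that for any tower of field extensions F ⊂ K ⊂ L with finite degrees, [L:F] = [L:K] · [K:F]. Here this gives [L:F] = 26 · 70 = 1820.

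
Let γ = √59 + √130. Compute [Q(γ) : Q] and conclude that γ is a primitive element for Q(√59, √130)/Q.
[Q(γ) : Q] = 4 (equivalently, Q(γ) = Q(√59, √130))

Obviously Q(γ) ⊆ Q(√59, √130), and [Q(√59, √130):Q] = 4 (since 59, 130 are distinct squarefree integers > 1 with 7670 not a perfect square). To show equality we compute the minimal polynomial of γ. From γ = √59 + √130: γ^2 = 59 + 2√(7670) + 130 = 189 + 2√(7670), so γ^2 - 189 = 2√(7670); squaring, (γ^2 - 189)^2 = 4·7670, i.e. γ^4 - 378γ^2 + 35721 - 30680 = 0, i.e. γ^4 - 378γ^2 + 5041 = 0. So γ is a root of x^4 - 378x^2 + 5041. This polynomial is irreducible over Q: it has no rational root (each ±√59 ± √130 is irrational), and any factorization into two quadratics over Q would force √(7670) ∈ Q (pairing opposite roots) or √59, √130 ∈ Q (other pairings), all impossible. Hence [Q(γ):Q] = 4 = [Q(√59, √130):Q], so Q(γ) = Q(√59, √130).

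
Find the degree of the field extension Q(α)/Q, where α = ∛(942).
[Q(α):Q] = 3

The minimal polynomial of α is x^3 - 942, irreducible over Q since 942 is not a perfect cube (so x^3 - 942 has no rational root). Hence [Q(α):Q] = deg(m_α) = 3.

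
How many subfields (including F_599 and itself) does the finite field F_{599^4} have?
F_{599^4} has 3 subfields

The subfields of F_{p^n} are exactly the fields F_{p^d} for d | n (each is the fixed field of the unique index-d subgroup of Gal(F_{p^n}/F_p) ≅ Z/nZ). The divisors of n = 4 are {1, 2, 4}, giving 3 subfields: F_{599^1}, F_{599^2}, F_{599^4}.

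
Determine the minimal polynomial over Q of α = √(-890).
m_α(x) = x^2 + 890

α satisfies α^2 + 890 = 0, so x^2 + 890 annihilates α. Since d = -890 is squarefree and ≠ 1, it is not a perfect square in Q, so x^2 + 890 has no rational root and is therefore irreducible over Q (a degree-2 polynomial over a field is irreducible iff it has no root). Hence m_α(x) = x^2 + 890.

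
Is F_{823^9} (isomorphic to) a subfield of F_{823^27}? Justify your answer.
Yes: F_{823^9} is a subfield of F_{823^27}

F_{p^m} embeds in F_{p^n} iff m | n (since F_{p^n} is the splitting field of x^(p^n) - x, and F_{p^m} ⊂ F_{p^n} forces p^n to be a power of p^m, i.e. m | n; conversely if m | n then every root of x^(p^m) - x is a root of x^(p^n) - x). Here 9 | 27 (since 27 = 3·9), so F_{823^9} is a subfield of F_{823^27}, and [F_{823^27} : F_{823^9}] = 27/9 = 3.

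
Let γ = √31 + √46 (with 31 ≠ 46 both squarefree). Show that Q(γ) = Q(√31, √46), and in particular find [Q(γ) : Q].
[Q(γ) : Q] = 4 (equivalently, Q(γ) = Q(√31, √46))

Obviously Q(γ) ⊆ Q(√31, √46), and [Q(√31, √46):Q] = 4 (since 31, 46 are distinct squarefree integers > 1 with 1426 not a perfect square). To show equality we compute the minimal polynomial of γ. From γ = √31 + √46: γ^2 = 31 + 2√(1426) + 46 = 77 + 2√(1426), so γ^2 - 77 = 2√(1426); squaring, (γ^2 - 77)^2 = 4·1426, i.e. γ^4 - 154γ^2 + 5929 - 5704 = 0, i.e. γ^4 - 154γ^2 + 225 = 0. So γ is a root of x^4 - 154x^2 + 225. This polynomial is irreducible over Q: it has no rational root (each ±√31 ± √46 is irrational), and any factorization into two quadratics over Q would force √(1426) ∈ Q (pairing opposite roots) or √31, √46 ∈ Q (other pairings), all impossible. Hence [Q(γ):Q] = 4 = [Q(√31, √46):Q], so Q(γ) = Q(√31, √46).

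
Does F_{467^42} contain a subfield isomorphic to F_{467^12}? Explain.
No: F_{467^12} is not a subfield of F_{467^42}

F_{p^m} embeds in F_{p^n} iff m | n. Here 12 ∤ 42 (since 42 = 3·12 + 6 with remainder 6 ≠ 0), so F_{467^12} is not a subfield of F_{467^42}. Equivalently: if it were, the tower law would give 12 = [F_{467^12}:F_467] dividing [F_{467^42}:F_467] = 42, contradiction.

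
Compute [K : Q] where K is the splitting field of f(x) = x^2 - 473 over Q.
[K : Q] = 2

f(x) = x^2 - 473 factors as (x - √473)(x + √473). The splitting field is K = Q(√473). Since 473 is squarefree and > 1, it is not a perfect square, so x^2 - 473 is irreducible over Q and [Q(√473) : Q] = 2. Hence [K : Q] = 2.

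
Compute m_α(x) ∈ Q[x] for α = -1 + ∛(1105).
m_α(x) = x^3 + 3x^2 + 3x - 1104

Set β = α + 1 = ∛(1105), so β^3 = 1105. Then (α + 1)^3 - 1105 = 0, i.e. α is a root of g(x) = (x + 1)^3 - 1105 = x^3 + 3x^2 + 3x - 1104. Since g(x) = h(x + 1) where h(x) = x^3 - 1105, and h is irreducible over Q (because 1105 is not a perfect cube, so h has no rational root, and a monic cubic with no rational root is irreducible), g is also irreducible (irreducibility is preserved under the substitution x → x + 1). Hence m_α(x) = x^3 + 3x^2 + 3x - 1104.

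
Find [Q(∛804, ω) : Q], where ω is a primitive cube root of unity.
[Q(∛804, ω) : Q] = 6

[Q(∛804):Q] = 3 (min poly x^3 - 804, irreducible since 804 is not a perfect cube). [Q(ω):Q] = 2 (min poly x^2 + x + 1). Since Q(∛804) ⊂ R and ω ∉ R, we have ω ∉ Q(∛804), so x^2 + x + 1 remains irreducible over Q(∛804) and [Q(∛804, ω) : Q(∛804)] = 2. By the tower law, [Q(∛804, ω) : Q] = 3 · 2 = 6. (In fact Q(∛804, ω) is the splitting field of x^3 - 804 over Q.)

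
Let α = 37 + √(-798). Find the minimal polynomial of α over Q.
m_α(x) = x^2 - 74x + 2167

From α - 37 = √(-798), squaring gives (α - 37)^2 = -798, i.e. α^2 - 74α + 1369 = -798, so α^2 - 74α + 2167 = 0. The discriminant of x^2 - 74x + 2167 is (-74)^2 - 4·(2167) = 5476 - 8668 = -3192, and 4·(-798) is not a perfect square in Q since -798 is squarefree and ≠ 1. Hence x^2 - 74x + 2167 is irreducible over Q and is the minimal polynomial of α.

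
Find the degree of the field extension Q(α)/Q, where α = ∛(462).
[Q(α):Q] = 3

The minimal polynomial of α is x^3 - 462, irreducible over Q since 462 is not a perfect cube (so x^3 - 462 has no rational root). Hence [Q(α):Q] = deg(m_α) = 3.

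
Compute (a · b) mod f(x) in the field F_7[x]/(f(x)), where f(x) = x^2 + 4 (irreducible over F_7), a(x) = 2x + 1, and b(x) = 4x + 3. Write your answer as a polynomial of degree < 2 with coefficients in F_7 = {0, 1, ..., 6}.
a · b ≡ 3x + 6 (mod f(x))

Multiply in F_7[x]: a(x)·b(x) = (2x + 1)·(4x + 3) = x^2 + 3x + 3. This has degree ≥ 2, so divide by f(x) over F_7: x^2 + 3x + 3 = (1)·(x^2 + 4) + (3x + 6). Hence a·b ≡ 3x + 6 (mod f). (F_7[x]/(f) is a field with 7^2 = 49 elements since f is irreducible of degree 2.)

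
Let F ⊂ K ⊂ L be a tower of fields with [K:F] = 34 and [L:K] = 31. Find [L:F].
[L:F] = 1054

The tower law says that for any tower of field extensions F ⊂ K ⊂ L with finite degrees, [L:F] = [L:K] · [K:F]. Here this gives [L:F] = 31 · 34 = 1054.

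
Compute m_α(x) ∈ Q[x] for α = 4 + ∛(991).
m_α(x) = x^3 - 12x^2 + 48x - 1055

Set β = α - 4 = ∛(991), so β^3 = 991. Then (α - 4)^3 - 991 = 0, i.e. α is a root of g(x) = (x - 4)^3 - 991 = x^3 - 12x^2 + 48x - 1055. Since g(x) = h(x - 4) where h(x) = x^3 - 991, and h is irreducible over Q (because 991 is not a perfect cube, so h has no rational root, and a monic cubic with no rational root is irreducible), g is also irreducible (irreducibility is preserved under the substitution x → x - 4). Hence m_α(x) = x^3 - 12x^2 + 48x - 1055.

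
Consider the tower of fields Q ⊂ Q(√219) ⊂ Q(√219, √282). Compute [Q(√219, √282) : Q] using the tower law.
[Q(√219, √282) : Q] = 4

[Q(√219):Q] = 2 (min poly x^2 - 219, irreducible since 219 is squarefree > 1). For the top step, suppose √282 ∈ Q(√219), say √282 = c + d√219 with c, d ∈ Q. Squaring: 282 = c^2 + 219d^2 + 2cd√219. Since √219 ∉ Q this forces 2cd = 0. If d = 0 then √282 = c ∈ Q, contradicting 282 squarefree > 1. If c = 0 then 282 = 219d^2, so 219·282 = (219d)^2 is a perfect square in Q — but 219·282 = 61758 is not a perfect square (since 219 and 282 are distinct squarefree integers). Contradiction. Hence √282 ∉ Q(√219), so x^2 - 282 stays irreducible over Q(√219) and [Q(√219, √282) : Q(√219)] = 2. By the tower law, [Q(√219, √282) : Q] = 2 · 2 = 4.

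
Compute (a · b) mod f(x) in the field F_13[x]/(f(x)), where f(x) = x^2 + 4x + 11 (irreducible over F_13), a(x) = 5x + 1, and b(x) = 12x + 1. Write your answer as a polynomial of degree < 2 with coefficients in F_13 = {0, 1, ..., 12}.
a · b ≡ 11x + 4 (mod f(x))

Multiply in F_13[x]: a(x)·b(x) = (5x + 1)·(12x + 1) = 8x^2 + 4x + 1. This has degree ≥ 2, so divide by f(x) over F_13: 8x^2 + 4x + 1 = (8)·(x^2 + 4x + 11) + (11x + 4). Hence a·b ≡ 11x + 4 (mod f). (F_13[x]/(f) is a field with 13^2 = 169 elements since f is irreducible of degree 2.)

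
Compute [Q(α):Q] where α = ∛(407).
[Q(α):Q] = 3

The minimal polynomial of α is x^3 - 407, irreducible over Q since 407 is not a perfect cube (so x^3 - 407 has no rational root). Hence [Q(α):Q] = deg(m_α) = 3.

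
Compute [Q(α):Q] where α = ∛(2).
[Q(α):Q] = 3

The minimal polynomial of α is x^3 - 2, irreducible over Q since 2 is not a perfect cube (so x^3 - 2 has no rational root). Hence [Q(α):Q] = deg(m_α) = 3.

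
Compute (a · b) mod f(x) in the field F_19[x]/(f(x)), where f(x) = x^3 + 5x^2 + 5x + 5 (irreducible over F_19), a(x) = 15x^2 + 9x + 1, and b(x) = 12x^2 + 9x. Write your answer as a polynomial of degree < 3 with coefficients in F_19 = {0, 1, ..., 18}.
a · b ≡ 8x^2 + 17 (mod f(x))

Multiply in F_19[x]: a(x)·b(x) = (15x^2 + 9x + 1)·(12x^2 + 9x) = 9x^4 + 15x^3 + 17x^2 + 9x. This has degree ≥ 3, so divide by f(x) over F_19: 9x^4 + 15x^3 + 17x^2 + 9x = (9x + 8)·(x^3 + 5x^2 + 5x + 5) + (8x^2 + 17). Hence a·b ≡ 8x^2 + 17 (mod f). (F_19[x]/(f) is a field with 19^3 = 6859 elements since f is irreducible of degree 3.)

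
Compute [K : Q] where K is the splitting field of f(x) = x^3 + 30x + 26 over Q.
[K : Q] = 6

By the rational root test, any rational root of the monic integer polynomial f(x) = x^3 + 30x + 26 must be an integer dividing the constant term 26, i.e. one of ±{1, 2, 13, 26}. Evaluating: f(1) = 57, f(-1) = -5, f(2) = 94, f(-2) = -42, f(13) = 2613, f(-13) = -2561, f(26) = 18382, f(-26) = -18330; none is 0, so f has no rational root and is therefore irreducible over Q (a cubic with no linear factor over a field is irreducible). For an irreducible cubic, the Galois group is A_3 or S_3 according as the discriminant disc(f) = -4a^3 - 27b^2 = -4·(30)^3 - 27·(26)^2 = -126252 is or is not a square in Q. Here disc(f) = -126252 is not a perfect square in Q, so the Galois group of f over Q is not contained in A_3 and must be all of S_3. The splitting field has degree |S_3| = 6 over Q, so [K : Q] = 6.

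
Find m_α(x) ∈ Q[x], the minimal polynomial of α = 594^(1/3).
m_α(x) = x^3 - 594

α satisfies α^3 = 594, so x^3 - 594 annihilates α. By the rational root test, a rational root p/q (in lowest terms) of x^3 - 594 would satisfy p^3 = 594 q^3, forcing q = 1 and p^3 = 594; but 594 is not a perfect cube, contradiction. A monic cubic over Q with no rational root is irreducible (any nontrivial factorization would include a linear factor). Hence x^3 - 594 is the minimal polynomial of α, and in particular [Q(α):Q] = 3.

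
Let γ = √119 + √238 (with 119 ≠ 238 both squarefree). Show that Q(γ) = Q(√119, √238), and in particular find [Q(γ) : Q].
[Q(γ) : Q] = 4 (equivalently, Q(γ) = Q(√119, √238))

Obviously Q(γ) ⊆ Q(√119, √238), and [Q(√119, √238):Q] = 4 (since 119, 238 are distinct squarefree integers > 1 with 28322 not a perfect square). To show equality we compute the minimal polynomial of γ. From γ = √119 + √238: γ^2 = 119 + 2√(28322) + 238 = 357 + 2√(28322), so γ^2 - 357 = 2√(28322); squaring, (γ^2 - 357)^2 = 4·28322, i.e. γ^4 - 714γ^2 + 127449 - 113288 = 0, i.e. γ^4 - 714γ^2 + 14161 = 0. So γ is a root of x^4 - 714x^2 + 14161. This polynomial is irreducible over Q: it has no rational root (each ±√119 ± √238 is irrational), and any factorization into two quadratics over Q would force √(28322) ∈ Q (pairing opposite roots) or √119, √238 ∈ Q (other pairings), all impossible. Hence [Q(γ):Q] = 4 = [Q(√119, √238):Q], so Q(γ) = Q(√119, √238).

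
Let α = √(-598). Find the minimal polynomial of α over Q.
m_α(x) = x^2 + 598

α satisfies α^2 + 598 = 0, so x^2 + 598 annihilates α. Since d = -598 is squarefree and ≠ 1, it is not a perfect square in Q, so x^2 + 598 has no rational root and is therefore irreducible over Q (a degree-2 polynomial over a field is irreducible iff it has no root). Hence m_α(x) = x^2 + 598.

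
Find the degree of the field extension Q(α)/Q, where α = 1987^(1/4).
[Q(α):Q] = 4

α is a root of x^4 - 1987. By Eisenstein's criterion at the prime p = 1987 (which divides the constant term 1987 but p^2 = 3948169 does not, since 1987 is squarefree), x^4 - 1987 is irreducible over Q. Hence [Q(α):Q] = 4.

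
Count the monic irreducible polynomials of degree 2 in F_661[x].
There are 218130 monic irreducible polynomials of degree 2 over F_661

Each element of F_{661^2} that lies in no proper subfield is a root of exactly one monic irreducible of degree 2 over F_661, and each such polynomial has 2 distinct roots in F_{661^2}. By Möbius inversion the count is N_661(2) = (1/2) Σ_{d|2} μ(2/d) · 661^d = (1/2)(μ(2)·661^1 + μ(1)·661^2) = 436260/2 = 218130.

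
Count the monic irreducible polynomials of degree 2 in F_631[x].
There are 198765 monic irreducible polynomials of degree 2 over F_631

Each element of F_{631^2} that lies in no proper subfield is a root of exactly one monic irreducible of degree 2 over F_631, and each such polynomial has 2 distinct roots in F_{631^2}. By Möbius inversion the count is N_631(2) = (1/2) Σ_{d|2} μ(2/d) · 631^d = (1/2)(μ(2)·631^1 + μ(1)·631^2) = 397530/2 = 198765.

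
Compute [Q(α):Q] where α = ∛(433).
[Q(α):Q] = 3

The minimal polynomial of α is x^3 - 433, irreducible over Q since 433 is not a perfect cube (so x^3 - 433 has no rational root). Hence [Q(α):Q] = deg(m_α) = 3.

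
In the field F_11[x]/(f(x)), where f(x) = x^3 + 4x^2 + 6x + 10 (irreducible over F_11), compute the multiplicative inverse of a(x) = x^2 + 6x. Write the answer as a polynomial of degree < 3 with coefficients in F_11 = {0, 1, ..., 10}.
a(x)^(-1) ≡ 4x^2 + 4x + 4 (mod f(x))

Since f is irreducible over F_11, F_11[x]/(f) is a field and a(x) ≠ 0 has an inverse. Apply the extended Euclidean algorithm to f(x) and a(x) in F_11[x]: f(x) = (x + 9)·a(x) + (7x + 10);  a(x) = (8x + 2)·(7x + 10) + (2). The last nonzero remainder is the constant 2 = gcd(f, a) in F_11. Back-substituting through the division chain expresses 2 = s(x)·a(x) + t(x)·f(x) with s(x) ≡ 8x^2 + 8x + 8 (mod f), so (8x^2 + 8x + 8)·a(x) ≡ 2 (mod f). Multiplying by 2^(-1) ≡ 6 in F_11 gives a(x)^(-1) ≡ 6·(8x^2 + 8x + 8) ≡ 4x^2 + 4x + 4 (mod f). Check: (x^2 + 6x)·(4x^2 + 4x + 4) = 4x^4 + 6x^3 + 6x^2 + 2x ≡ 1 (mod x^3 + 4x^2 + 6x + 10).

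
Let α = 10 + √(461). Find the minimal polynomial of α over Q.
m_α(x) = x^2 - 20x - 361

From α - 10 = √(461), squaring gives (α - 10)^2 = 461, i.e. α^2 - 20α + 100 = 461, so α^2 - 20α - 361 = 0. The discriminant of x^2 - 20x - 361 is (-20)^2 - 4·(-361) = 400 + 1444 = 1844, and 4·(461) is not a perfect square in Q since 461 is squarefree and ≠ 1. Hence x^2 - 20x - 361 is irreducible over Q and is the minimal polynomial of α.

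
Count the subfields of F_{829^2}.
F_{829^2} has 2 subfields

The subfields of F_{p^n} are exactly the fields F_{p^d} for d | n (each is the fixed field of the unique index-d subgroup of Gal(F_{p^n}/F_p) ≅ Z/nZ). The divisors of n = 2 are {1, 2}, giving 2 subfields: F_{829^1}, F_{829^2}.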